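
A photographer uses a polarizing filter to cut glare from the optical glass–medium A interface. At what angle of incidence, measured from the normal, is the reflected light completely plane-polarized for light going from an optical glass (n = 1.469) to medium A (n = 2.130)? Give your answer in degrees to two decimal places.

At Brewster's angle the reflected and refracted rays are perpendicular, which with Snell's law gives tan θ_B = n₂/n₁.
Here n₂/n₁ = 2.130/1.469 = 1.4500, and Brewster's law gives tan θ_B = n₂/n₁.
θ_B = arctan(1.4500) = 55.41°.

θ_B ≈ 55.41°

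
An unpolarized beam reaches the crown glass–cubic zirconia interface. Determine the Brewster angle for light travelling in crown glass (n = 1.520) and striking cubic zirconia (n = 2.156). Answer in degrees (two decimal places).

θ_B ≈ 54.82°

Here n₂/n₁ = 2.156/1.520 = 1.4184, and Brewster's law gives tan θ_B = n₂/n₁.
θ_B = arctan(1.4184) = 54.82°.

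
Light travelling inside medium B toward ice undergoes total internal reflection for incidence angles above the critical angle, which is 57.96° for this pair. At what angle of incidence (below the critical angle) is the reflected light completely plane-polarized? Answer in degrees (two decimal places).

sin θ_c = n₂/n₁, so n₂/n₁ = sin 57.96° = 0.8477.
Brewster: tan θ_B = n₂/n₁ = 0.8477.
θ_B = arctan(0.8477) = 40.29°.

θ_B ≈ 40.29°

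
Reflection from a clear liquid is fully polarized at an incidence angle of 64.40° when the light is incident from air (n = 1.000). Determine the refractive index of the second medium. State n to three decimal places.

n ≈ 2.087

At the polarizing angle, tan θ_B = n₂/n₁ with n₁ on the incident side (air) and n₂ on the transmitted side (a clear liquid).
n₂ = n₁ tan θ_B = 1.000 × tan 64.40° = 2.087.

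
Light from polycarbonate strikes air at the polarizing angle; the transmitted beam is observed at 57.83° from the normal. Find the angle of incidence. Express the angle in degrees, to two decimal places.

Since the reflected and refracted rays are at right angles at the polarizing angle, θ_B + θ_t = 90°.
θ_B = 90° − 57.83° = 32.17°.

θ_B ≈ 32.17°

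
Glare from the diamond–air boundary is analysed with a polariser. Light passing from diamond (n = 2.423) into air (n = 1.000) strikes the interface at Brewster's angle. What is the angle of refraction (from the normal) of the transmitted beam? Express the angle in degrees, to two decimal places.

tan θ_B = n₂/n₁ = 1.000/2.423 = 0.4127, so θ_B = 22.43°.
At Brewster's angle the reflected and refracted rays are perpendicular, so θ_t = 90° − θ_B = 90° − 22.43° = 67.57°.

θ_t ≈ 67.57°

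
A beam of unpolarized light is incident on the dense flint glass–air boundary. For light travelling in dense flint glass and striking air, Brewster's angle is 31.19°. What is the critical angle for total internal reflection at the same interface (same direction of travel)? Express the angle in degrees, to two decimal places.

tan θ_B = n₂/n₁ = tan 31.19° = 0.6054.
Total internal reflection: sin θ_c = n₂/n₁ = 0.6054.
θ_c = arcsin(0.6054) = 37.26°.

θ_c ≈ 37.26°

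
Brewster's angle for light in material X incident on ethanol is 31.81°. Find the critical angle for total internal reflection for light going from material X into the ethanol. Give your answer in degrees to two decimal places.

n₂/n₁ = tan 31.81° = 0.6203; the critical angle satisfies sin θ_c = n₂/n₁.
θ_c = arcsin(0.6203) = 38.34°.

θ_c ≈ 38.34°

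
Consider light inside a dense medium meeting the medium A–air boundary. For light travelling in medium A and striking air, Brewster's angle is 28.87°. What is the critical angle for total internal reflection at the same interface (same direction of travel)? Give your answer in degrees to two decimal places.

θ_c ≈ 33.46°

tan θ_B = n₂/n₁ = tan 28.87° = 0.5513.
Total internal reflection: sin θ_c = n₂/n₁ = 0.5513.
θ_c = arcsin(0.5513) = 33.46°.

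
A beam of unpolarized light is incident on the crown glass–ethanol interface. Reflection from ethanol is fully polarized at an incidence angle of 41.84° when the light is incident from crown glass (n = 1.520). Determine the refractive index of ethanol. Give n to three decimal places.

n ≈ 1.361

Brewster's law: tan θ_B = n₂/n₁ (light incident in crown glass, refracted into ethanol).
n₂ = n₁ tan θ_B = 1.520 × tan 41.84° = 1.361.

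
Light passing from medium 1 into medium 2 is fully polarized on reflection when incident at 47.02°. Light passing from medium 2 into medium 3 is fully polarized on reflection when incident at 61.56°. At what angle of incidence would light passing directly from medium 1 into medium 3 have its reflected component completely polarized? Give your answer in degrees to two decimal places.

Each Brewster angle gives a ratio: n₂/n₁ = tan 47.02° = 1.0731, n₃/n₂ = tan 61.56° = 1.8464.
Multiplying, n₃/n₁ = 1.0731 × 1.8464 = 1.9814, and θ_B(1→3) = arctan 1.9814 = 63.22°.

θ_B ≈ 63.22°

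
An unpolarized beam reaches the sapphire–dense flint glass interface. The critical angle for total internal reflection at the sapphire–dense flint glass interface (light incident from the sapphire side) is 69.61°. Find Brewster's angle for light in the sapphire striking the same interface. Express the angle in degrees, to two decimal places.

sin θ_c = n₂/n₁, so n₂/n₁ = sin 69.61° = 0.9373.
Brewster: tan θ_B = n₂/n₁ = 0.9373.
θ_B = arctan(0.9373) = 43.15°.

θ_B ≈ 43.15°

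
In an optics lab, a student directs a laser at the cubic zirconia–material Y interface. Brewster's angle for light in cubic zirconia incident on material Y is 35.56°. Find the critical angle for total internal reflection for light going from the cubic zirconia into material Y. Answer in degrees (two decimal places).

θ_c ≈ 45.63°

tan θ_B = n₂/n₁ = tan 35.56° = 0.7149.
Total internal reflection: sin θ_c = n₂/n₁ = 0.7149.
θ_c = arcsin(0.7149) = 45.63°.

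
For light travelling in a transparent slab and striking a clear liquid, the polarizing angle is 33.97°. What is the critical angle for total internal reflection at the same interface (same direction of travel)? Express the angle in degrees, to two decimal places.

From Brewster, n₂/n₁ = tan θ_B = tan 33.97° = 0.6737.
Then sin θ_c = n₂/n₁ = 0.6737, so θ_c = arcsin 0.6737 = 42.36°.

θ_c ≈ 42.36°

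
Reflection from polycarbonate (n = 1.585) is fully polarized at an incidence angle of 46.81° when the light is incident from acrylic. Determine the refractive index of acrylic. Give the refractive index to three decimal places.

Brewster's law: tan θ_B = n₂/n₁ (light incident in acrylic, refracted into polycarbonate).
n₁ = n₂ / tan θ_B = 1.585 / tan 46.81° = 1.488.

n ≈ 1.488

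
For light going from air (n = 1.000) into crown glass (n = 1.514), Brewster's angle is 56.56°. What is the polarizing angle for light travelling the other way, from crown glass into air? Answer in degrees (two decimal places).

Reversing the direction swaps n₁ and n₂, so tan θ_B' = 1/tan θ_B and θ_B' = 90° − θ_B.
Hence θ_B' = 90° − 56.56° = 33.44°.

θ_B' ≈ 33.44°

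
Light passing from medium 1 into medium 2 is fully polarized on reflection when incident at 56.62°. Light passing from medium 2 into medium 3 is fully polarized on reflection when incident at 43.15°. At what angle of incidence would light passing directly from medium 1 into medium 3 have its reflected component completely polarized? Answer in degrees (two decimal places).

n₂/n₁ = tan 56.62° = 1.5177 and n₃/n₂ = tan 43.15° = 0.9374.
n₃/n₁ = 1.4228. Then tan θ_B(1→3) = n₃/n₁, so θ_B(1→3) = arctan(1.4228) = 54.90°.

θ_B ≈ 54.90°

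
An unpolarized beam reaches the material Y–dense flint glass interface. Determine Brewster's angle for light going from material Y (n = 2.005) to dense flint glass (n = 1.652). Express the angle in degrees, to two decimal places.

The reflected p-component vanishes when tan θ_B = n₂/n₁.
Here n₂/n₁ = 1.652/2.005 = 0.8239, and Brewster's law gives tan θ_B = n₂/n₁. Taking the arctangent, θ_B = 39.49°.

θ_B ≈ 39.49°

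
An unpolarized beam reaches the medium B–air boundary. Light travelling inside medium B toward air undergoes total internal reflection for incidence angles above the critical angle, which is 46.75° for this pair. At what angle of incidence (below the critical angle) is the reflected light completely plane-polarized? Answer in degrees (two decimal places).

At the critical angle sin θ_c = n₂/n₁, giving n₂/n₁ = sin 46.75° = 0.7284.
Then tan θ_B = n₂/n₁ = 0.7284, so θ_B = arctan 0.7284 = 36.07°.

θ_B ≈ 36.07°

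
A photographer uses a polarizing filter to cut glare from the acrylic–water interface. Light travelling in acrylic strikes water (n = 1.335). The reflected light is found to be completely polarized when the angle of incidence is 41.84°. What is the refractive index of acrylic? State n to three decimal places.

At the Brewster angle, tan θ_B = n₂/n₁ with n₁ on the incident side (acrylic) and n₂ on the transmitted side (water).
n₁ = n₂ / tan θ_B = 1.335 / tan 41.84° = 1.491.

n ≈ 1.491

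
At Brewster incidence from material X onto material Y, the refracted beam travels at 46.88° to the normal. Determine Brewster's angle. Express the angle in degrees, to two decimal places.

Brewster's condition makes the reflected and refracted beams perpendicular: θ_B + θ_t = 90°.
θ_B = 90° − 46.88° = 43.12°.

θ_B ≈ 43.12°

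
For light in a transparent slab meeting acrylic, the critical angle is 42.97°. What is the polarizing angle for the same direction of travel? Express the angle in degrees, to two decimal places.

θ_B ≈ 34.28°

n₂/n₁ = sin θ_c = sin 42.97° = 0.6816.
tan θ_B equals the same ratio, so θ_B = arctan(0.6816) = 34.28°.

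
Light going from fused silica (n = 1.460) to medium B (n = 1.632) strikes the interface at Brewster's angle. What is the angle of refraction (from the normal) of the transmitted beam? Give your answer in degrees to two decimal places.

θ_B = arctan(n₂/n₁) = arctan(1.632/1.460) = 48.18°.
The refracted ray is perpendicular to the reflected ray, so θ_t = 90° − θ_B = 41.82°.

θ_t ≈ 41.82°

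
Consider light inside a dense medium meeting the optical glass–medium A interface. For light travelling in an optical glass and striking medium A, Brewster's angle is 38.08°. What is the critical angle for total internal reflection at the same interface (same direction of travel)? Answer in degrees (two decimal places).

θ_c ≈ 51.59°

tan θ_B = n₂/n₁ = tan 38.08° = 0.7835.
Total internal reflection: sin θ_c = n₂/n₁ = 0.7835.
θ_c = arcsin(0.7835) = 51.59°.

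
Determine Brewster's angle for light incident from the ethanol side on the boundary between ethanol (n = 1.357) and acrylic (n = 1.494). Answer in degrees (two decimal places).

θ_B ≈ 47.75°

tan θ_B = n₂/n₁ = 1.494/1.357 = 1.1010.
So θ_B = arctan 1.1010 = 47.75°.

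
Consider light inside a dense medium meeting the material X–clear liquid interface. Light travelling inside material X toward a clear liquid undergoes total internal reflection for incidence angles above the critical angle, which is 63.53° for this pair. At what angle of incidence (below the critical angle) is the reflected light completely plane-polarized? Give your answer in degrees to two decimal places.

At the critical angle sin θ_c = n₂/n₁, giving n₂/n₁ = sin 63.53° = 0.8952.
Then tan θ_B = n₂/n₁ = 0.8952, so θ_B = arctan 0.8952 = 41.83°.

θ_B ≈ 41.83°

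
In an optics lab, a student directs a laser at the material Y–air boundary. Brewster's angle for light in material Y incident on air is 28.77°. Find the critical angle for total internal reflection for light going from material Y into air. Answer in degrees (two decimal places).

tan θ_B = n₂/n₁ = tan 28.77° = 0.5491.
Total internal reflection: sin θ_c = n₂/n₁ = 0.5491.
θ_c = arcsin(0.5491) = 33.30°.

θ_c ≈ 33.30°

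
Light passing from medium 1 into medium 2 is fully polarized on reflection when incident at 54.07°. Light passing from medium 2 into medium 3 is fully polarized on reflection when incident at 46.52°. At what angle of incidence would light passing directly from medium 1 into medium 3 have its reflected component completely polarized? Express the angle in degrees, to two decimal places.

θ_B ≈ 55.50°

Each Brewster angle gives a ratio: n₂/n₁ = tan 54.07° = 1.3799, n₃/n₂ = tan 46.52° = 1.0545.
n₃/n₁ = 1.4552. Then tan θ_B(1→3) = n₃/n₁, so θ_B(1→3) = arctan(1.4552) = 55.50°.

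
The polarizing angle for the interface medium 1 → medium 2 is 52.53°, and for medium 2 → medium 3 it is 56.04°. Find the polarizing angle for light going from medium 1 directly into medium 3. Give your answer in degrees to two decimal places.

Each Brewster angle gives a ratio: n₂/n₁ = tan 52.53° = 1.3046, n₃/n₂ = tan 56.04° = 1.4848.
Multiplying, n₃/n₁ = 1.3046 × 1.4848 = 1.9371, and θ_B(1→3) = arctan 1.9371 = 62.70°.

θ_B ≈ 62.70°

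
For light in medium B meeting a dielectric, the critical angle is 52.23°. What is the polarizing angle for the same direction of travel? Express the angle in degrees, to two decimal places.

θ_B ≈ 38.33°

At the critical angle sin θ_c = n₂/n₁, giving n₂/n₁ = sin 52.23° = 0.7905.
Then tan θ_B = n₂/n₁ = 0.7905, so θ_B = arctan 0.7905 = 38.33°.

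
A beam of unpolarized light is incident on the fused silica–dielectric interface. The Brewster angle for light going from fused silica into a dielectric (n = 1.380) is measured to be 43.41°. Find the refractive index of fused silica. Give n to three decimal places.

Full polarization of the reflected beam means tan θ_B = n₂/n₁, where n₁ is the incident medium (fused silica).
n₁ = n₂ / tan θ_B = 1.380 / tan 43.41° = 1.459.

n ≈ 1.459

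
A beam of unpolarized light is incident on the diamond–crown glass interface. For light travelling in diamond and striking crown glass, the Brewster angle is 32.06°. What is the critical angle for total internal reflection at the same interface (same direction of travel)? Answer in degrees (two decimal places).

θ_c ≈ 38.78°

From Brewster, n₂/n₁ = tan θ_B = tan 32.06° = 0.6263.
Then sin θ_c = n₂/n₁ = 0.6263, so θ_c = arcsin 0.6263 = 38.78°.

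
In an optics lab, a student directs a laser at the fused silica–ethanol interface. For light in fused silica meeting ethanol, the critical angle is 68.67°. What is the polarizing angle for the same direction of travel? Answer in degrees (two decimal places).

n₂/n₁ = sin θ_c = sin 68.67° = 0.9315.
tan θ_B equals the same ratio, so θ_B = arctan(0.9315) = 42.97°.

θ_B ≈ 42.97°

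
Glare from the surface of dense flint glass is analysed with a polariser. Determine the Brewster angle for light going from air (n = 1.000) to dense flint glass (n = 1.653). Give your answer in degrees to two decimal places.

θ_B ≈ 58.83°

Brewster's condition: tan θ_B = n₂/n₁ = 1.653/1.000 = 1.6530.
So θ_B = arctan 1.6530 = 58.83°.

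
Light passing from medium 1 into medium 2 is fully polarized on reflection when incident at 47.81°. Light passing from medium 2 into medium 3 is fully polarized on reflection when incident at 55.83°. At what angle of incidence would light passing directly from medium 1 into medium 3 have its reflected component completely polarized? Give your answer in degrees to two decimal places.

n₂/n₁ = tan 47.81° = 1.1032 and n₃/n₂ = tan 55.83° = 1.4731.
So n₃/n₁ = (n₂/n₁)(n₃/n₂) = 1.1032 × 1.4731 = 1.6252.
θ_B(1→3) = arctan(1.6252) = 58.40°.

θ_B ≈ 58.40°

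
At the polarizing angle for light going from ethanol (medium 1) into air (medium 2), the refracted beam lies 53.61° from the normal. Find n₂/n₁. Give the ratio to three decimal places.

At Brewster incidence θ_B = 90° − θ_t = 90° − 53.61° = 36.39°.
Then n₂/n₁ = tan θ_B = tan 36.39° = 0.737.

n₂/n₁ ≈ 0.737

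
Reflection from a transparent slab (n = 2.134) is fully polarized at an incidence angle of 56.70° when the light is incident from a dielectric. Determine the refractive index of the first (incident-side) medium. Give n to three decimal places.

n ≈ 1.402

Brewster's law: tan θ_B = n₂/n₁ (light incident in a dielectric, refracted into a transparent slab).
n₁ = n₂ / tan θ_B = 2.134 / tan 56.70° = 1.402.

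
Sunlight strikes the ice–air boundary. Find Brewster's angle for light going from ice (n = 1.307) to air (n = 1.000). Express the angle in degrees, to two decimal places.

The reflected p-component vanishes when tan θ_B = n₂/n₁.
Brewster's condition: tan θ_B = n₂/n₁ = 1.000/1.307 = 0.7651.
θ_B = arctan(0.7651) = 37.42°.

θ_B ≈ 37.42°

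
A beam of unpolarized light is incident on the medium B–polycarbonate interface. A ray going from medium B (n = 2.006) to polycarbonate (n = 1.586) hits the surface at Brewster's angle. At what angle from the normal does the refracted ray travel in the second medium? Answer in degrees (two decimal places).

θ_t ≈ 51.67°

First find Brewster's angle: tan θ_B = 1.586/2.006 = 0.7906, giving θ_B = 38.33°.
Since θ_B + θ_t = 90° at Brewster incidence, θ_t = 90° − 38.33° = 51.67°.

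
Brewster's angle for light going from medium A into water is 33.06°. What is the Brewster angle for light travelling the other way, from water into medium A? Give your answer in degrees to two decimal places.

θ_B' ≈ 56.94°

Reversing the direction swaps n₁ and n₂, so tan θ_B' = 1/tan θ_B and θ_B' = 90° − θ_B.
Hence θ_B' = 90° − 33.06° = 56.94°.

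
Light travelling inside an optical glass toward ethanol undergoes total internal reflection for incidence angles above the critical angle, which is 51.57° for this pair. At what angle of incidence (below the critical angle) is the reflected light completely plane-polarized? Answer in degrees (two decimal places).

sin θ_c = n₂/n₁, so n₂/n₁ = sin 51.57° = 0.7834.
Brewster: tan θ_B = n₂/n₁ = 0.7834.
θ_B = arctan(0.7834) = 38.07°.

θ_B ≈ 38.07°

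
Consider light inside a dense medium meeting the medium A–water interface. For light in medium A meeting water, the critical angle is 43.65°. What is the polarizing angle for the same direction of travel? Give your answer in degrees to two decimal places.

sin θ_c = n₂/n₁, so n₂/n₁ = sin 43.65° = 0.6903.
Brewster: tan θ_B = n₂/n₁ = 0.6903.
θ_B = arctan(0.6903) = 34.62°.

θ_B ≈ 34.62°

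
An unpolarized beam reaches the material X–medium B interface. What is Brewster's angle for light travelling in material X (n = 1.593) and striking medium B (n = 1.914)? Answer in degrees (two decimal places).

θ_B ≈ 50.23°

The reflected p-component vanishes when tan θ_B = n₂/n₁.
Brewster's condition: tan θ_B = n₂/n₁ = 1.914/1.593 = 1.2015. Taking the arctangent, θ_B = 50.23°.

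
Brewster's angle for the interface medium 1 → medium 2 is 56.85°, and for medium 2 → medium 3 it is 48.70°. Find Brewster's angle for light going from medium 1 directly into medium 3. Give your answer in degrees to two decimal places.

θ_B ≈ 60.15°

n₂/n₁ = tan 56.85° = 1.5311 and n₃/n₂ = tan 48.70° = 1.1383.
Multiplying, n₃/n₁ = 1.5311 × 1.1383 = 1.7428, and θ_B(1→3) = arctan 1.7428 = 60.15°.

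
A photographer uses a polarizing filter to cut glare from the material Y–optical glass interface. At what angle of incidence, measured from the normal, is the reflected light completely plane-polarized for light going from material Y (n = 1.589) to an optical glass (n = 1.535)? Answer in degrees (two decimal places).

θ_B ≈ 44.01°

Here n₂/n₁ = 1.535/1.589 = 0.9660, and Brewster's law gives tan θ_B = n₂/n₁. Taking the arctangent, θ_B = 44.01°.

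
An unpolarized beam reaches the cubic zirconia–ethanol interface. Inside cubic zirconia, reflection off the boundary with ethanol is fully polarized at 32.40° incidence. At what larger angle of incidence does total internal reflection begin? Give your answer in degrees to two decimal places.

tan θ_B = n₂/n₁ = tan 32.40° = 0.6346.
Total internal reflection: sin θ_c = n₂/n₁ = 0.6346.
θ_c = arcsin(0.6346) = 39.39°.

θ_c ≈ 39.39°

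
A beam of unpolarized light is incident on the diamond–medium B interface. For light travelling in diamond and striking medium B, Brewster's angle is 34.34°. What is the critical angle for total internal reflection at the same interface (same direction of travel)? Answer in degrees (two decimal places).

n₂/n₁ = tan 34.34° = 0.6832; the critical angle satisfies sin θ_c = n₂/n₁.
θ_c = arcsin(0.6832) = 43.09°.

θ_c ≈ 43.09°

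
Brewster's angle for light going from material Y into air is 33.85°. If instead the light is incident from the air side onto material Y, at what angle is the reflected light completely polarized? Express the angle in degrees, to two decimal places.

θ_B' ≈ 56.15°

The two Brewster angles are complementary: θ_B' = 90° − θ_B = 90° − 33.85° = 56.15°.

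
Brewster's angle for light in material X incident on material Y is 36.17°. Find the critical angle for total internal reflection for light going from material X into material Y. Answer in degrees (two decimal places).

θ_c ≈ 46.98°

From Brewster, n₂/n₁ = tan θ_B = tan 36.17° = 0.7311.
Then sin θ_c = n₂/n₁ = 0.7311, so θ_c = arcsin 0.7311 = 46.98°.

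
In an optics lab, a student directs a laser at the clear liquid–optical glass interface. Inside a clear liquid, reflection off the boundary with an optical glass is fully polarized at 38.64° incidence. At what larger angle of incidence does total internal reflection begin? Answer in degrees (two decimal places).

θ_c ≈ 53.08°

tan θ_B = n₂/n₁ = tan 38.64° = 0.7994.
Total internal reflection: sin θ_c = n₂/n₁ = 0.7994.
θ_c = arcsin(0.7994) = 53.08°.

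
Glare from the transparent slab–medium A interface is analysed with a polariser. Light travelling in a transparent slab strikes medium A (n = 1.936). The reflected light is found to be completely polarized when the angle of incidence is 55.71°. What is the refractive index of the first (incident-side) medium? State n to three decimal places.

n ≈ 1.320

Full polarization of the reflected beam means tan θ_B = n₂/n₁, where n₁ is the incident medium (a transparent slab).
n₁ = n₂ / tan θ_B = 1.936 / tan 55.71° = 1.320.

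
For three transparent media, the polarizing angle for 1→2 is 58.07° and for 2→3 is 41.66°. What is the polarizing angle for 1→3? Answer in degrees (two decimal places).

n₂/n₁ = tan 58.07° = 1.6047 and n₃/n₂ = tan 41.66° = 0.8897.
So n₃/n₁ = (n₂/n₁)(n₃/n₂) = 1.6047 × 0.8897 = 1.4277.
θ_B(1→3) = arctan(1.4277) = 54.99°.

θ_B ≈ 54.99°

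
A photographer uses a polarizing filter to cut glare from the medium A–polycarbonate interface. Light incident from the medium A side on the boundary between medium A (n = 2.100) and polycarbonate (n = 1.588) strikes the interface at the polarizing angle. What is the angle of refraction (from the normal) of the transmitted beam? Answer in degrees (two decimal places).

θ_B = arctan(n₂/n₁) = arctan(1.588/2.100) = 37.10°.
At Brewster's angle the reflected and refracted rays are perpendicular, so θ_t = 90° − θ_B = 90° − 37.10° = 52.90°.

θ_t ≈ 52.90°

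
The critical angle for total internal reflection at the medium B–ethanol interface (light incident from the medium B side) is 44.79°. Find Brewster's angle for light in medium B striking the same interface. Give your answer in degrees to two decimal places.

θ_B ≈ 35.17°

sin θ_c = n₂/n₁, so n₂/n₁ = sin 44.79° = 0.7045.
Brewster: tan θ_B = n₂/n₁ = 0.7045.
θ_B = arctan(0.7045) = 35.17°.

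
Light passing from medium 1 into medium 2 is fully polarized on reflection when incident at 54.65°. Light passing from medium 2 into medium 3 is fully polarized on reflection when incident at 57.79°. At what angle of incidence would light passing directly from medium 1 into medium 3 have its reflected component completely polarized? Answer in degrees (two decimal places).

θ_B ≈ 65.92°

n₂/n₁ = tan 54.65° = 1.4097 and n₃/n₂ = tan 57.79° = 1.5874.
Multiplying, n₃/n₁ = 1.4097 × 1.5874 = 2.2378, and θ_B(1→3) = arctan 2.2378 = 65.92°.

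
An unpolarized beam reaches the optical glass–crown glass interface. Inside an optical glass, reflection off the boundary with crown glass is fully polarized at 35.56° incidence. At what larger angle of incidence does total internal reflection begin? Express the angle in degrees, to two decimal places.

n₂/n₁ = tan 35.56° = 0.7149; the critical angle satisfies sin θ_c = n₂/n₁.
θ_c = arcsin(0.7149) = 45.63°.

θ_c ≈ 45.63°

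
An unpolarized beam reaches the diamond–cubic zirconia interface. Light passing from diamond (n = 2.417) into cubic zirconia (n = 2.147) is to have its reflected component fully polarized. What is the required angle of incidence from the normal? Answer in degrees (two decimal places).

θ_B ≈ 41.61°

tan θ_B = n₂/n₁ = 2.147/2.417 = 0.8883. Taking the arctangent, θ_B = 41.61°.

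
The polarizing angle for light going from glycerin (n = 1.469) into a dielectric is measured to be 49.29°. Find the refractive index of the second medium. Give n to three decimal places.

n ≈ 1.707

Brewster's law: tan θ_B = n₂/n₁ (light incident in glycerin, refracted into a dielectric).
n₂ = n₁ tan θ_B = 1.469 × tan 49.29° = 1.707.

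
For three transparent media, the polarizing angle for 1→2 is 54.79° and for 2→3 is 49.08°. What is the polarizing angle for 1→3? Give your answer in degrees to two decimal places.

tan θ_B(1→2) = n₂/n₁ = tan 54.79° = 1.4171.
tan θ_B(2→3) = n₃/n₂ = tan 49.08° = 1.1536.
So n₃/n₁ = (n₂/n₁)(n₃/n₂) = 1.4171 × 1.1536 = 1.6348.
θ_B(1→3) = arctan(1.6348) = 58.55°.

θ_B ≈ 58.55°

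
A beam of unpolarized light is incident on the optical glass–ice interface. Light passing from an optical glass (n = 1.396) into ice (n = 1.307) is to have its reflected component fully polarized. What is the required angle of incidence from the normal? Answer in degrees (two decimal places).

tan θ_B = n₂/n₁ = 1.307/1.396 = 0.9362. Taking the arctangent, θ_B = 43.11°.

θ_B ≈ 43.11°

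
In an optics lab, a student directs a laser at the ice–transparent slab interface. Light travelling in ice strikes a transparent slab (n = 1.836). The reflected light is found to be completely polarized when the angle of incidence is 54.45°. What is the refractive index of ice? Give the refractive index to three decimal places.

n ≈ 1.312

Full polarization of the reflected beam means tan θ_B = n₂/n₁, where n₁ is the incident medium (ice).
n₁ = n₂ / tan θ_B = 1.836 / tan 54.45° = 1.312.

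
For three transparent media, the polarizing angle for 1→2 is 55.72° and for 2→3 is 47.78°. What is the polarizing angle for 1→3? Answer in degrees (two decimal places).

θ_B ≈ 58.26°

tan θ_B(1→2) = n₂/n₁ = tan 55.72° = 1.4670.
tan θ_B(2→3) = n₃/n₂ = tan 47.78° = 1.1021.
Multiplying, n₃/n₁ = 1.4670 × 1.1021 = 1.6168, and θ_B(1→3) = arctan 1.6168 = 58.26°.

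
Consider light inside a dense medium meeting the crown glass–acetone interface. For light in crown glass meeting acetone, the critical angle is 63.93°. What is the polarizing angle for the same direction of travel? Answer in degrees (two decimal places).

sin θ_c = n₂/n₁, so n₂/n₁ = sin 63.93° = 0.8983.
Brewster: tan θ_B = n₂/n₁ = 0.8983.
θ_B = arctan(0.8983) = 41.93°.

θ_B ≈ 41.93°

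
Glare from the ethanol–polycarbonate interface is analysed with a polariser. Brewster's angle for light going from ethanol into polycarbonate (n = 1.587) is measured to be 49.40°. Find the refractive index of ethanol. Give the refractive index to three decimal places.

Full polarization of the reflected beam means tan θ_B = n₂/n₁, where n₁ is the incident medium (ethanol).
n₁ = n₂ / tan θ_B = 1.587 / tan 49.40° = 1.360.

n ≈ 1.360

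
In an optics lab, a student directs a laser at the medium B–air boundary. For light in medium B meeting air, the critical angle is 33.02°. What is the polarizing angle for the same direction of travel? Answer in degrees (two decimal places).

At the critical angle sin θ_c = n₂/n₁, giving n₂/n₁ = sin 33.02° = 0.5449.
Then tan θ_B = n₂/n₁ = 0.5449, so θ_B = arctan 0.5449 = 28.59°.

θ_B ≈ 28.59°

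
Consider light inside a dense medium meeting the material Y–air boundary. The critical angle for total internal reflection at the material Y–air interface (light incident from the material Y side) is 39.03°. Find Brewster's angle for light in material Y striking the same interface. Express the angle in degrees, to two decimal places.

θ_B ≈ 32.20°

At the critical angle sin θ_c = n₂/n₁, giving n₂/n₁ = sin 39.03° = 0.6297.
Then tan θ_B = n₂/n₁ = 0.6297, so θ_B = arctan 0.6297 = 32.20°.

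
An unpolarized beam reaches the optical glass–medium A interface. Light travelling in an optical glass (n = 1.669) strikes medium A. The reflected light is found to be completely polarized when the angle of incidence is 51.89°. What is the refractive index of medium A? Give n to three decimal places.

Full polarization of the reflected beam means tan θ_B = n₂/n₁, where n₁ is the incident medium (an optical glass).
n₂ = n₁ tan θ_B = 1.669 × tan 51.89° = 2.128.

n ≈ 2.128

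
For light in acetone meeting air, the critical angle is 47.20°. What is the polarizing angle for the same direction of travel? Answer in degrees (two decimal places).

sin θ_c = n₂/n₁, so n₂/n₁ = sin 47.20° = 0.7337.
Brewster: tan θ_B = n₂/n₁ = 0.7337.
θ_B = arctan(0.7337) = 36.27°.

θ_B ≈ 36.27°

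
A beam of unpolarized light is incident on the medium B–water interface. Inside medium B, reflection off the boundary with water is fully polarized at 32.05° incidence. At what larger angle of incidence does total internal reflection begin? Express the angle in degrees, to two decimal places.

θ_c ≈ 38.76°

From Brewster, n₂/n₁ = tan θ_B = tan 32.05° = 0.6261.
Then sin θ_c = n₂/n₁ = 0.6261, so θ_c = arcsin 0.6261 = 38.76°.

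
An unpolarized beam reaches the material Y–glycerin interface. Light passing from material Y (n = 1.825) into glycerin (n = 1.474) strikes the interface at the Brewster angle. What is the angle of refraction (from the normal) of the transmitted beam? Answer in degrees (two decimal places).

θ_B = arctan(n₂/n₁) = arctan(1.474/1.825) = 38.93°.
At Brewster's angle the reflected and refracted rays are perpendicular, so θ_t = 90° − θ_B = 90° − 38.93° = 51.07°.

θ_t ≈ 51.07°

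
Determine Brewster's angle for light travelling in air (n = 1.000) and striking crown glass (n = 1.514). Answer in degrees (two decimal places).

Brewster's condition: tan θ_B = n₂/n₁ = 1.514/1.000 = 1.5140.
So θ_B = arctan 1.5140 = 56.56°.

θ_B ≈ 56.56°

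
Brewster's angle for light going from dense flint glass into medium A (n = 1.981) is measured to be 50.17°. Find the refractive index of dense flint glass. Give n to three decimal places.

At Brewster's angle, tan θ_B = n₂/n₁ with n₁ on the incident side (dense flint glass) and n₂ on the transmitted side (medium A).
n₁ = n₂ / tan θ_B = 1.981 / tan 50.17° = 1.652.

n ≈ 1.652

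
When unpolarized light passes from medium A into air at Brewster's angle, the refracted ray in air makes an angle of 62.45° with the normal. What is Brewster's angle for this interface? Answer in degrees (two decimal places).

Since the reflected and refracted rays are at right angles at the polarizing angle, θ_B + θ_t = 90°.
θ_B = 90° − 62.45° = 27.55°.

θ_B ≈ 27.55°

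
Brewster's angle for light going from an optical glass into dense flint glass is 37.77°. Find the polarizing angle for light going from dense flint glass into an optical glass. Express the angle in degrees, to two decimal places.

θ_B' ≈ 52.23°

The two Brewster angles are complementary: θ_B' = 90° − θ_B = 90° − 37.77° = 52.23°.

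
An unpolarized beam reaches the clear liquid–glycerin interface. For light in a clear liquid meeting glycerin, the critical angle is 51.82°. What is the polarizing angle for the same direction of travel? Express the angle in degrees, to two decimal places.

θ_B ≈ 38.17°

n₂/n₁ = sin θ_c = sin 51.82° = 0.7861.
tan θ_B equals the same ratio, so θ_B = arctan(0.7861) = 38.17°.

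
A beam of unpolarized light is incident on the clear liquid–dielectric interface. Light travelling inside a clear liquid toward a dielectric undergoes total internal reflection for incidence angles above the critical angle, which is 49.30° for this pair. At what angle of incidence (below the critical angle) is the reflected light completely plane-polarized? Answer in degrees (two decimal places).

θ_B ≈ 37.17°

n₂/n₁ = sin θ_c = sin 49.30° = 0.7581.
tan θ_B equals the same ratio, so θ_B = arctan(0.7581) = 37.17°.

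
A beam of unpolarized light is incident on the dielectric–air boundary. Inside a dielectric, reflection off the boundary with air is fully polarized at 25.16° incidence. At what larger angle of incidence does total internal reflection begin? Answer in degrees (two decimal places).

From Brewster, n₂/n₁ = tan θ_B = tan 25.16° = 0.4697.
Then sin θ_c = n₂/n₁ = 0.4697, so θ_c = arcsin 0.4697 = 28.02°.

θ_c ≈ 28.02°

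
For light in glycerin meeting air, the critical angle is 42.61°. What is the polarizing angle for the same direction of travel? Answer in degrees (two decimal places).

θ_B ≈ 34.10°

At the critical angle sin θ_c = n₂/n₁, giving n₂/n₁ = sin 42.61° = 0.6770.
Then tan θ_B = n₂/n₁ = 0.6770, so θ_B = arctan 0.6770 = 34.10°.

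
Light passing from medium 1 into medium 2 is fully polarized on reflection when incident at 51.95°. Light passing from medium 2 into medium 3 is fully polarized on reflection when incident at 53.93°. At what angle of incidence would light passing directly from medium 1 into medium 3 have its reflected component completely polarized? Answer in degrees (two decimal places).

θ_B ≈ 60.31°

Each Brewster angle gives a ratio: n₂/n₁ = tan 51.95° = 1.2776, n₃/n₂ = tan 53.93° = 1.3729.
Multiplying, n₃/n₁ = 1.2776 × 1.3729 = 1.7540, and θ_B(1→3) = arctan 1.7540 = 60.31°.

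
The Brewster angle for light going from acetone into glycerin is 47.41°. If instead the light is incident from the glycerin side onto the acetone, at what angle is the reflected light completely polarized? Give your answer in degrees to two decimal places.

tan θ_B' = n₁/n₂ = 1/tan θ_B, so θ_B' = 90° − θ_B.
θ_B' = 90° − 47.41° = 42.59°.

θ_B' ≈ 42.59°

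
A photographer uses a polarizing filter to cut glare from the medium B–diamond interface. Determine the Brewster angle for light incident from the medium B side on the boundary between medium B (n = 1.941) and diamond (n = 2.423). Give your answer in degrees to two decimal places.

Brewster's condition: tan θ_B = n₂/n₁ = 2.423/1.941 = 1.2483.
θ_B = arctan(1.2483) = 51.30°.

θ_B ≈ 51.30°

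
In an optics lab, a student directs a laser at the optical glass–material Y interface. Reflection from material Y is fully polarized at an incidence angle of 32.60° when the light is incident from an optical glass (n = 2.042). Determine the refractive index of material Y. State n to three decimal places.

n ≈ 1.306

Brewster's law: tan θ_B = n₂/n₁ (light incident in an optical glass, refracted into material Y).
n₂ = n₁ tan θ_B = 2.042 × tan 32.60° = 1.306.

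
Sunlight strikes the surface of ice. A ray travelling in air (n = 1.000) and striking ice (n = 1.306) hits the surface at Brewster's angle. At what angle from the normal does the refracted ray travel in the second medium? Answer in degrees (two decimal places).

tan θ_B = n₂/n₁ = 1.306/1.000 = 1.3060, so θ_B = 52.56°.
At Brewster's angle the reflected and refracted rays are perpendicular, so θ_t = 90° − θ_B = 90° − 52.56° = 37.44°.

θ_t ≈ 37.44°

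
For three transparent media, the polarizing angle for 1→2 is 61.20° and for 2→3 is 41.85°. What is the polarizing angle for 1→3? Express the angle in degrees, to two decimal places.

θ_B ≈ 58.46°

tan θ_B(1→2) = n₂/n₁ = tan 61.20° = 1.8190.
tan θ_B(2→3) = n₃/n₂ = tan 41.85° = 0.8957.
Multiplying, n₃/n₁ = 1.8190 × 0.8957 = 1.6292, and θ_B(1→3) = arctan 1.6292 = 58.46°.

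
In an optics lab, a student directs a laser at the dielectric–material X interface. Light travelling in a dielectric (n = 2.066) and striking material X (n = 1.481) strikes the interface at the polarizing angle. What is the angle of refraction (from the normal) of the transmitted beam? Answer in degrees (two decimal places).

θ_t ≈ 54.37°

θ_B = arctan(n₂/n₁) = arctan(1.481/2.066) = 35.63°.
Since θ_B + θ_t = 90° at Brewster incidence, θ_t = 90° − 35.63° = 54.37°.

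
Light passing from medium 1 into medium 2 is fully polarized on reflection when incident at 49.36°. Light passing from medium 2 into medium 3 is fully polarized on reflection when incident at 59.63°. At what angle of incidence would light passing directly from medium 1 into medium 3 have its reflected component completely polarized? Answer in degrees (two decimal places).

tan θ_B(1→2) = n₂/n₁ = tan 49.36° = 1.1651.
tan θ_B(2→3) = n₃/n₂ = tan 59.63° = 1.7065.
So n₃/n₁ = (n₂/n₁)(n₃/n₂) = 1.1651 × 1.7065 = 1.9882.
θ_B(1→3) = arctan(1.9882) = 63.30°.

θ_B ≈ 63.30°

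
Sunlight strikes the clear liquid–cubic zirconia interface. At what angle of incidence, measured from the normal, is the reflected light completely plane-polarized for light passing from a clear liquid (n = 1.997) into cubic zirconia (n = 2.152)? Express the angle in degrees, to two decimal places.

θ_B ≈ 47.14°

Brewster's condition: tan θ_B = n₂/n₁ = 2.152/1.997 = 1.0776.
So θ_B = arctan 1.0776 = 47.14°.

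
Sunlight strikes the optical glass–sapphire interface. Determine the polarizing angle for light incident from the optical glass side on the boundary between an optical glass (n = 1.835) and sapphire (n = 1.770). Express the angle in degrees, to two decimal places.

θ_B ≈ 43.97°

Here n₂/n₁ = 1.770/1.835 = 0.9646, and Brewster's law gives tan θ_B = n₂/n₁.
θ_B = arctan(0.9646) = 43.97°.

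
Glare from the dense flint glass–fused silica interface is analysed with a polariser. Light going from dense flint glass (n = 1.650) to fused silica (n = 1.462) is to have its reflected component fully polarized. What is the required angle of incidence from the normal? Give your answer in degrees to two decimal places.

At Brewster's angle the reflected and refracted rays are perpendicular, which with Snell's law gives tan θ_B = n₂/n₁.
Brewster's condition: tan θ_B = n₂/n₁ = 1.462/1.650 = 0.8861. Taking the arctangent, θ_B = 41.54°.

θ_B ≈ 41.54°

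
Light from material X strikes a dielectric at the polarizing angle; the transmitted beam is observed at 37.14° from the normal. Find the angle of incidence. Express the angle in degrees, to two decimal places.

Since the reflected and refracted rays are at right angles at the polarizing angle, θ_B + θ_t = 90°.
θ_B = 90° − 37.14° = 52.86°.

θ_B ≈ 52.86°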